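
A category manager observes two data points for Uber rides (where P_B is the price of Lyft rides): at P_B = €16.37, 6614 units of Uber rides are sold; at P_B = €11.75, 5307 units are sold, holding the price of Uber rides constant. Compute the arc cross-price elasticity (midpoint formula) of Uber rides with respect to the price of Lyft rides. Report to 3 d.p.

ΔQ_A = 5307 − 6614 = -1307; ΔP_B = 11.75 − 16.37 = -4.62.
Midpoints: Q̄_A = 5960.5, P̄_B = 14.06.
ε = (ΔQ_A/Q̄_A)/(ΔP_B/P̄_B) = (-1307/5960.5)/(-4.62/14.06) ≈ 0.667.

0.667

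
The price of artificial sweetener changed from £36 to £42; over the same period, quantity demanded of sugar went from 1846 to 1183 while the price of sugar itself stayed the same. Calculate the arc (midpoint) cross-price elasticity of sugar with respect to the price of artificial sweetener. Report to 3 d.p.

ΔQ_A = 1183 − 1846 = -663; ΔP_B = 42 − 36 = 6.
Midpoints: Q̄_A = 1514.5, P̄_B = 39.00.
ε = (ΔQ_A/Q̄_A)/(ΔP_B/P̄_B) = (-663/1514.5)/(6/39.00) ≈ -2.845.

-2.845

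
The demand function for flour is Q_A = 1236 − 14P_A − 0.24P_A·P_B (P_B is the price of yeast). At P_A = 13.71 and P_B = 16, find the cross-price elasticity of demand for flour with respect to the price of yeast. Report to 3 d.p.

At P_A = 13.71 and P_B = 16: Q_A = 991.414.
∂Q_A/∂P_B = -0.24P_A = -0.24(13.71) = -3.2904.
ε = (∂Q_A/∂P_B)(P_B/Q_A) = -3.2904 × (16/991.414) ≈ -0.053.

-0.053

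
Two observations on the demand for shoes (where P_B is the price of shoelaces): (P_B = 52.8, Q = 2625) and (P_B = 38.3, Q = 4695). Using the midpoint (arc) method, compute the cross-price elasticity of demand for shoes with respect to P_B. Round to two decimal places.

ΔQ_A = 4695 − 2625 = 2070; ΔP_B = 38.3 − 52.8 = -14.5.
Midpoints: Q̄_A = 3660.0, P̄_B = 45.55.
ε = (ΔQ_A/Q̄_A)/(ΔP_B/P̄_B) = (2070/3660.0)/(-14.5/45.55) ≈ -1.78.

-1.78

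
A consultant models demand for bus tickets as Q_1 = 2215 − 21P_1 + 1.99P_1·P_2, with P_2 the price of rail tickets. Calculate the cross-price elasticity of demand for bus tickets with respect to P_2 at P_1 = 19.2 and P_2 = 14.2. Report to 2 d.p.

0.23

At P_1 = 19.2 and P_2 = 14.2: Q_1 = 2354.354.
∂Q_1/∂P_2 = 1.99P_1 = 1.99(19.2) = 38.2080.
ε = (∂Q_1/∂P_2)(P_2/Q_1) = 38.2080 × (14.2/2354.354) ≈ 0.23.
ε > 0: substitutes.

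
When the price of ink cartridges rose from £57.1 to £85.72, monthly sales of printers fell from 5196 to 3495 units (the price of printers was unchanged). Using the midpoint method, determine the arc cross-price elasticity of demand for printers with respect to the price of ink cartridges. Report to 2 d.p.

-0.98

ΔQ_A = 3495 − 5196 = -1701; ΔP_B = 85.72 − 57.1 = 28.62.
Midpoints: Q̄_A = 4345.5, P̄_B = 71.41.
ε = (ΔQ_A/Q̄_A)/(ΔP_B/P̄_B) = (-1701/4345.5)/(28.62/71.41) ≈ -0.98.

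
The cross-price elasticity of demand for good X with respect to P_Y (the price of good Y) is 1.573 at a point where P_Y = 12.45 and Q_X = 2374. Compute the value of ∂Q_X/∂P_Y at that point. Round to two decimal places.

299.94

ε = (∂Q_X/∂P_Y)·(P_Y/Q_X) ⇒ ∂Q_X/∂P_Y = ε·Q_X/P_Y = 1.573 × 2374/12.45 ≈ 299.94.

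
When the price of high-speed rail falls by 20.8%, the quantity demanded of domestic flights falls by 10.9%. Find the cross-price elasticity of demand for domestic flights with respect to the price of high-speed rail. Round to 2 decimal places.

0.52

ε = (%ΔQ of domestic flights) / (%ΔP of high-speed rail) = (-10.9%) / (-20.8%) ≈ 0.52.
Positive cross-price elasticity: substitutes.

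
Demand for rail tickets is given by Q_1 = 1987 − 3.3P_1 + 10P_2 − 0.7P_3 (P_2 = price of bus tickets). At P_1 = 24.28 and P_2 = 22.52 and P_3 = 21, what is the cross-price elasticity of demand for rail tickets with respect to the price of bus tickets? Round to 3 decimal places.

At P_1 = 24.28 and P_2 = 22.52 and P_3 = 21: Q_1 = 2117.376.
∂Q_1/∂P_2 = 10.
ε = (∂Q_1/∂P_2)(P_2/Q_1) = 10 × (22.52/2117.376) ≈ 0.106.

0.106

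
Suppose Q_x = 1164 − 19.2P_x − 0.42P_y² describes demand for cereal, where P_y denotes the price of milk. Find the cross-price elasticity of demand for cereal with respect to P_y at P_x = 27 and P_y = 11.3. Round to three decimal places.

-0.181

At P_x = 27 and P_y = 11.3: Q_x = 591.970.
∂Q_x/∂P_y = -0.84P_y = -0.84(11.3) = -9.4920.
ε = (∂Q_x/∂P_y)(P_y/Q_x) = -9.4920 × (11.3/591.970) ≈ -0.181.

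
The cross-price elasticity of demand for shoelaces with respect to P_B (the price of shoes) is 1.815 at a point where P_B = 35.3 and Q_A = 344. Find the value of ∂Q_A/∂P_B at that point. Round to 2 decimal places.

17.69

ε = (∂Q_A/∂P_B)·(P_B/Q_A) ⇒ ∂Q_A/∂P_B = ε·Q_A/P_B = 1.815 × 344/35.3 ≈ 17.69.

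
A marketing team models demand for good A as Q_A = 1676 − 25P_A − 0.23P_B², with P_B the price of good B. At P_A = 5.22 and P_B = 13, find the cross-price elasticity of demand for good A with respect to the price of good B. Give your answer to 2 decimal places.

-0.05

At P_A = 5.22 and P_B = 13: Q_A = 1506.63.
∂Q_A/∂P_B = -0.46P_B = -0.46(13) = -5.9800.
ε = (∂Q_A/∂P_B)(P_B/Q_A) = -5.9800 × (13/1506.63) ≈ -0.05.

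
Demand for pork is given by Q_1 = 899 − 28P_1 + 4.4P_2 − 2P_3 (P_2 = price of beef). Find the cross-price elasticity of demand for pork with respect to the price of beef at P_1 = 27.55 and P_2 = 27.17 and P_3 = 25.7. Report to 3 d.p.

At P_1 = 27.55 and P_2 = 27.17 and P_3 = 25.7: Q_1 = 195.748.
∂Q_1/∂P_2 = 4.4.
ε = (∂Q_1/∂P_2)(P_2/Q_1) = 4.4 × (27.17/195.748) ≈ 0.611.

0.611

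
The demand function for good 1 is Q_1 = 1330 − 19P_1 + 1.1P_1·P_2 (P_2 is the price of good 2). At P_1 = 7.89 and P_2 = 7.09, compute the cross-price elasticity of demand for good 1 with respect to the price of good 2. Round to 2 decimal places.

0.05

At P_1 = 7.89 and P_2 = 7.09: Q_1 = 1241.624.
∂Q_1/∂P_2 = 1.1P_1 = 1.1(7.89) = 8.6790.
ε = (∂Q_1/∂P_2)(P_2/Q_1) = 8.6790 × (7.09/1241.624) ≈ 0.05.
ε > 0: substitutes.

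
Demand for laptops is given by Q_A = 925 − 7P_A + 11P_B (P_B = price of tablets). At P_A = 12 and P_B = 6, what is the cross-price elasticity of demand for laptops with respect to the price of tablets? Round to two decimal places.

0.07

At P_A = 12 and P_B = 6: Q_A = 907.
∂Q_A/∂P_B = 11.
ε = (∂Q_A/∂P_B)(P_B/Q_A) = 11 × (6/907) ≈ 0.07.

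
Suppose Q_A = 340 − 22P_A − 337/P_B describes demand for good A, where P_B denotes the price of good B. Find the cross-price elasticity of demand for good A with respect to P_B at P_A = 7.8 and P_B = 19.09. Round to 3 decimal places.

At P_A = 7.8 and P_B = 19.09: Q_A = 150.747.
∂Q_A/∂P_B = 337/P_B² = 0.9247.
ε = (∂Q_A/∂P_B)(P_B/Q_A) = 0.9247 × (19.09/150.747) ≈ 0.117.

0.117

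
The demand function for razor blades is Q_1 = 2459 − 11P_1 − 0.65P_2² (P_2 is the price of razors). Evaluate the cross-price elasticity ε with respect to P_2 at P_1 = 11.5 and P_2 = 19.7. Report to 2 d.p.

At P_1 = 11.5 and P_2 = 19.7: Q_1 = 2080.242.
∂Q_1/∂P_2 = -1.3P_2 = -1.3(19.7) = -25.6100.
ε = (∂Q_1/∂P_2)(P_2/Q_1) = -25.6100 × (19.7/2080.242) ≈ -0.24.
ε < 0: complements.

-0.24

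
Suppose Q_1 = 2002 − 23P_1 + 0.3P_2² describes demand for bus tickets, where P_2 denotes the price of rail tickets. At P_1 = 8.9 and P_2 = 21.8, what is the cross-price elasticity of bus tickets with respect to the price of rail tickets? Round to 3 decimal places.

0.147

At P_1 = 8.9 and P_2 = 21.8: Q_1 = 1939.872.
∂Q_1/∂P_2 = 0.6P_2 = 0.6(21.8) = 13.0800.
ε = (∂Q_1/∂P_2)(P_2/Q_1) = 13.0800 × (21.8/1939.872) ≈ 0.147.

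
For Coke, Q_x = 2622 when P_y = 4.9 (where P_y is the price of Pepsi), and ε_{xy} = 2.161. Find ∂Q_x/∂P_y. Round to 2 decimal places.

ε = (∂Q_x/∂P_y)·(P_y/Q_x) ⇒ ∂Q_x/∂P_y = ε·Q_x/P_y = 2.161 × 2622/4.9 ≈ 1156.36.

1156.36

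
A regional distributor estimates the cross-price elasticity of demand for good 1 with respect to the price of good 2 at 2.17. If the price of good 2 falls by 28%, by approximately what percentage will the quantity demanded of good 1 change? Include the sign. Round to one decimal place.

%ΔQ ≈ ε × %ΔP of good 2 = 2.17 × (-28%) = -60.8%.
Demand for good 1 falls by about 60.8%.

-60.8%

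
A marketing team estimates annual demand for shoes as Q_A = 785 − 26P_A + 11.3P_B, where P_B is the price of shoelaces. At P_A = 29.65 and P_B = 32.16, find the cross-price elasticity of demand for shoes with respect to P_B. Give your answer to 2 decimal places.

At P_A = 29.65 and P_B = 32.16: Q_A = 377.508.
∂Q_A/∂P_B = 11.3.
ε = (∂Q_A/∂P_B)(P_B/Q_A) = 11.3 × (32.16/377.508) ≈ 0.96.

0.96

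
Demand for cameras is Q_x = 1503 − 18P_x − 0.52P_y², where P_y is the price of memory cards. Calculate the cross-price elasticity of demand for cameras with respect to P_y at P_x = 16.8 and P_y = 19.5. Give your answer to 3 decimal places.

-0.394

At P_x = 16.8 and P_y = 19.5: Q_x = 1002.87.
∂Q_x/∂P_y = -1.04P_y = -1.04(19.5) = -20.2800.
ε = (∂Q_x/∂P_y)(P_y/Q_x) = -20.2800 × (19.5/1002.87) ≈ -0.394.
ε < 0: complements.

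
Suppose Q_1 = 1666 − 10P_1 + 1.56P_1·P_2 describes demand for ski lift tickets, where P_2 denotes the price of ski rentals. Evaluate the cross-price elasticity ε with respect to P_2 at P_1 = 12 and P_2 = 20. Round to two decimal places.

0.19

At P_1 = 12 and P_2 = 20: Q_1 = 1920.4.
∂Q_1/∂P_2 = 1.56P_1 = 1.56(12) = 18.7200.
ε = (∂Q_1/∂P_2)(P_2/Q_1) = 18.7200 × (20/1920.4) ≈ 0.19.
ε > 0: substitutes.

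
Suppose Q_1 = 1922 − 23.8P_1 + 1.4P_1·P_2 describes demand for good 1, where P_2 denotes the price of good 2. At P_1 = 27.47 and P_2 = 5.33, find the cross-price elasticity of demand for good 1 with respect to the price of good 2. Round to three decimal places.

0.139

At P_1 = 27.47 and P_2 = 5.33: Q_1 = 1473.195.
∂Q_1/∂P_2 = 1.4P_1 = 1.4(27.47) = 38.4580.
ε = (∂Q_1/∂P_2)(P_2/Q_1) = 38.4580 × (5.33/1473.195) ≈ 0.139.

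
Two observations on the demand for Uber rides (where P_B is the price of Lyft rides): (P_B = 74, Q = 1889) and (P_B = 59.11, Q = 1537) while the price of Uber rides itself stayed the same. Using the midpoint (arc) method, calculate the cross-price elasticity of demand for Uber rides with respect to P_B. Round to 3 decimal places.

0.918

ΔQ_A = 1537 − 1889 = -352; ΔP_B = 59.11 − 74 = -14.89.
Midpoints: Q̄_A = 1713.0, P̄_B = 66.56.
ε = (ΔQ_A/Q̄_A)/(ΔP_B/P̄_B) = (-352/1713.0)/(-14.89/66.56) ≈ 0.918.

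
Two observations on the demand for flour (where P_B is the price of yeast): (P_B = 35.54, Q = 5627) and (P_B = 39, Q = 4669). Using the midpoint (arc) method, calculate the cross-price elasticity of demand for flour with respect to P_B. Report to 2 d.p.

ΔQ_A = 4669 − 5627 = -958; ΔP_B = 39 − 35.54 = 3.46.
Midpoints: Q̄_A = 5148.0, P̄_B = 37.27.
ε = (ΔQ_A/Q̄_A)/(ΔP_B/P̄_B) = (-958/5148.0)/(3.46/37.27) ≈ -2.00.
ε < 0: flour and yeast are complements.

-2.00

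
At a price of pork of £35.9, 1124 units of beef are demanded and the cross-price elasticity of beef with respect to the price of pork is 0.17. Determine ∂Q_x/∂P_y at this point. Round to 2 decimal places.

ε = (∂Q_x/∂P_y)·(P_y/Q_x) ⇒ ∂Q_x/∂P_y = ε·Q_x/P_y = 0.17 × 1124/35.9 ≈ 5.32.

5.32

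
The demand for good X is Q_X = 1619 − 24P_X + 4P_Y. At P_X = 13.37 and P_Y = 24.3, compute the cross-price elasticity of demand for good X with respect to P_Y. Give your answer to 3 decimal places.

At P_X = 13.37 and P_Y = 24.3: Q_X = 1395.32.
∂Q_X/∂P_Y = 4.
ε = (∂Q_X/∂P_Y)(P_Y/Q_X) = 4 × (24.3/1395.32) ≈ 0.070.
Since ε > 0, good X and good Y are substitutes.

0.070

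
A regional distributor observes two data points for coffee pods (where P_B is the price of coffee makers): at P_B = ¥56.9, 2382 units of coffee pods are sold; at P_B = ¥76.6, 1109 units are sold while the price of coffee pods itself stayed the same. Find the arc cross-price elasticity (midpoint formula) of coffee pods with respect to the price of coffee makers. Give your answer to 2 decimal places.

-2.47

ΔQ_A = 1109 − 2382 = -1273; ΔP_B = 76.6 − 56.9 = 19.7.
Midpoints: Q̄_A = 1745.5, P̄_B = 66.75.
ε = (ΔQ_A/Q̄_A)/(ΔP_B/P̄_B) = (-1273/1745.5)/(19.7/66.75) ≈ -2.47.
ε < 0: coffee pods and coffee makers are complements.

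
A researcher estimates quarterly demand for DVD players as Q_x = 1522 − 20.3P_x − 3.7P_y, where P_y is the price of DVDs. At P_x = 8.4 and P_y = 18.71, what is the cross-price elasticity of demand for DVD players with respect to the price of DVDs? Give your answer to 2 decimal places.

-0.05

At P_x = 8.4 and P_y = 18.71: Q_x = 1282.253.
∂Q_x/∂P_y = -3.7.
ε = (∂Q_x/∂P_y)(P_y/Q_x) = -3.7 × (18.71/1282.253) ≈ -0.05.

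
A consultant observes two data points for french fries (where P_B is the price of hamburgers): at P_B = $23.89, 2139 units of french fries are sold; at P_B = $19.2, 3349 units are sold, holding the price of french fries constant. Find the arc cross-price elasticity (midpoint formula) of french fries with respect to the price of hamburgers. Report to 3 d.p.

-2.026

ΔQ_A = 3349 − 2139 = 1210; ΔP_B = 19.2 − 23.89 = -4.69.
Midpoints: Q̄_A = 2744.0, P̄_B = 21.55.
ε = (ΔQ_A/Q̄_A)/(ΔP_B/P̄_B) = (1210/2744.0)/(-4.69/21.55) ≈ -2.026.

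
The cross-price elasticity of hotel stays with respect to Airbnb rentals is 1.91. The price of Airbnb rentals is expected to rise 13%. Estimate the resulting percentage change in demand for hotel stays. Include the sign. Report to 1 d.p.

%ΔQ ≈ ε × %ΔP of Airbnb rentals = 1.91 × (13%) = 24.8%.

24.8%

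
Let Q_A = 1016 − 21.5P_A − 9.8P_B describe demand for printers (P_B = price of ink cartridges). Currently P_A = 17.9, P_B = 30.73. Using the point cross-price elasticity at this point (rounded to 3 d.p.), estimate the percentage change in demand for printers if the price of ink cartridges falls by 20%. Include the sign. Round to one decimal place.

18.3%

At P_A = 17.9, P_B = 30.73: Q_A = 329.996.
∂Q_A/∂P_B = -9.8.
ε = (∂Q_A/∂P_B)(P_B/Q_A) = -9.8000 × 30.73/329.996 ≈ -0.913.
%ΔQ_A ≈ ε × %ΔP_B = -0.913 × (-20%) = 18.3%.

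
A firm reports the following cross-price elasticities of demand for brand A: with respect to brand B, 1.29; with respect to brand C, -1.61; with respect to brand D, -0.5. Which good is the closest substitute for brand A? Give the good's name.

brand B

Substitutes have ε > 0. Among the positive values, 1.29 (brand B) is largest.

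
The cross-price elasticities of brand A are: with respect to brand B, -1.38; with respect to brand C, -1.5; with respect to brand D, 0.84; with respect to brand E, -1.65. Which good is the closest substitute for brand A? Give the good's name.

Substitutes have ε > 0. Among the positive values, 0.84 (brand D) is largest.

brand D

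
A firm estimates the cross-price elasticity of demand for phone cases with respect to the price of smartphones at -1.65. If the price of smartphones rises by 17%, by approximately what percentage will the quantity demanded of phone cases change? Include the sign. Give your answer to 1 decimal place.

%ΔQ ≈ ε × %ΔP of smartphones = -1.65 × (17%) = -28.1%.

-28.1%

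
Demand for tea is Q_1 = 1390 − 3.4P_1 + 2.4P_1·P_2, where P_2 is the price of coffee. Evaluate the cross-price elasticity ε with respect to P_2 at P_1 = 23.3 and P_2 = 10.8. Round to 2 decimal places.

At P_1 = 23.3 and P_2 = 10.8: Q_1 = 1914.716.
∂Q_1/∂P_2 = 2.4P_1 = 2.4(23.3) = 55.9200.
ε = (∂Q_1/∂P_2)(P_2/Q_1) = 55.9200 × (10.8/1914.716) ≈ 0.32.

0.32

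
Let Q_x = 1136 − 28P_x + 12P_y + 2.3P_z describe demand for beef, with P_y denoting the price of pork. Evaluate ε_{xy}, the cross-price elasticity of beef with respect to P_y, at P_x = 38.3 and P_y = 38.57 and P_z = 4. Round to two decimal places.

0.86

At P_x = 38.3 and P_y = 38.57 and P_z = 4: Q_x = 535.64.
∂Q_x/∂P_y = 12.
ε = (∂Q_x/∂P_y)(P_y/Q_x) = 12 × (38.57/535.64) ≈ 0.86.
Since ε > 0, beef and pork are substitutes.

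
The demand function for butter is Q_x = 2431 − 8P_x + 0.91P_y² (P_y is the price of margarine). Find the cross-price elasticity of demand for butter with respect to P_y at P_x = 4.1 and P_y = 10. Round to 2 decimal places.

0.07

At P_x = 4.1 and P_y = 10: Q_x = 2489.2.
∂Q_x/∂P_y = 1.82P_y = 1.82(10) = 18.2000.
ε = (∂Q_x/∂P_y)(P_y/Q_x) = 18.2000 × (10/2489.2) ≈ 0.07.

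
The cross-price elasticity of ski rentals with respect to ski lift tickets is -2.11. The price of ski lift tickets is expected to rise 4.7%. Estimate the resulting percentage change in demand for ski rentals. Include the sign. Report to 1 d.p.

-9.9%

%ΔQ ≈ ε × %ΔP of ski lift tickets = -2.11 × (4.7%) = -9.9%.
Demand for ski rentals falls by about 9.9%.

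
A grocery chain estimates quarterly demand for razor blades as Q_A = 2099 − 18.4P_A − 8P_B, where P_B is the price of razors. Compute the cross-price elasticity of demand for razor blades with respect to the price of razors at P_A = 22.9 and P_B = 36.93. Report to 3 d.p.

-0.214

At P_A = 22.9 and P_B = 36.93: Q_A = 1382.2.
∂Q_A/∂P_B = -8.
ε = (∂Q_A/∂P_B)(P_B/Q_A) = -8 × (36.93/1382.2) ≈ -0.214.
Since ε < 0, razor blades and razors are complements.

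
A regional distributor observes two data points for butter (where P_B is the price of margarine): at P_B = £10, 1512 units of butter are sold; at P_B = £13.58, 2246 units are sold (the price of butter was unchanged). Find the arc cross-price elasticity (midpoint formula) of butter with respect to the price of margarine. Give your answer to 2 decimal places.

ΔQ_A = 2246 − 1512 = 734; ΔP_B = 13.58 − 10 = 3.58.
Midpoints: Q̄_A = 1879.0, P̄_B = 11.79.
ε = (ΔQ_A/Q̄_A)/(ΔP_B/P̄_B) = (734/1879.0)/(3.58/11.79) ≈ 1.29.
ε > 0: butter and margarine are substitutes.

1.29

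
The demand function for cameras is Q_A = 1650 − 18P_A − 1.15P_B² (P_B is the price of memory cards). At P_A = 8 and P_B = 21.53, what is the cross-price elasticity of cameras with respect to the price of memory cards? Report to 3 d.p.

At P_A = 8 and P_B = 21.53: Q_A = 972.928.
∂Q_A/∂P_B = -2.3P_B = -2.3(21.53) = -49.5190.
ε = (∂Q_A/∂P_B)(P_B/Q_A) = -49.5190 × (21.53/972.928) ≈ -1.096.

-1.096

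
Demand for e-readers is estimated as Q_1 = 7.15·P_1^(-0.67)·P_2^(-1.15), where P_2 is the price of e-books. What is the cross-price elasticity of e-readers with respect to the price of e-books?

-1.15

In a log-linear (constant-elasticity) demand function, the coefficient on the exponent of P_2 is the cross-price elasticity.
ε = -1.15. Negative, so e-readers and e-books are complements.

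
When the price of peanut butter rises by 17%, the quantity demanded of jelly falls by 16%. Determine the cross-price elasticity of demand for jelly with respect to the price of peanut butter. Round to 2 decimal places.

ε = (%ΔQ of jelly) / (%ΔP of peanut butter) = (-16%) / (17%) ≈ -0.94.

-0.94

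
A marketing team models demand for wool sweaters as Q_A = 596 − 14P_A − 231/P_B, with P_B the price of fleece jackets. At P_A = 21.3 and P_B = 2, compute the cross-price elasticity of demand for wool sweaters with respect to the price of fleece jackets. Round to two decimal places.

0.63

At P_A = 21.3 and P_B = 2: Q_A = 182.3.
∂Q_A/∂P_B = 231/P_B² = 57.7500.
ε = (∂Q_A/∂P_B)(P_B/Q_A) = 57.7500 × (2/182.3) ≈ 0.63.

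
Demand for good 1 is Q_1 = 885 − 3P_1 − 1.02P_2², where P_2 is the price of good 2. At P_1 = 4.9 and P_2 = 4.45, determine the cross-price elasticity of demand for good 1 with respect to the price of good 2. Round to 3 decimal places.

-0.048

At P_1 = 4.9 and P_2 = 4.45: Q_1 = 850.101.
∂Q_1/∂P_2 = -2.04P_2 = -2.04(4.45) = -9.0780.
ε = (∂Q_1/∂P_2)(P_2/Q_1) = -9.0780 × (4.45/850.101) ≈ -0.048.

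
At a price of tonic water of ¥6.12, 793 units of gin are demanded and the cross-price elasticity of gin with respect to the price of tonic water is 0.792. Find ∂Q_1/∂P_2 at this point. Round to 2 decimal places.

102.62

ε = (∂Q_1/∂P_2)·(P_2/Q_1) ⇒ ∂Q_1/∂P_2 = ε·Q_1/P_2 = 0.792 × 793/6.12 ≈ 102.62.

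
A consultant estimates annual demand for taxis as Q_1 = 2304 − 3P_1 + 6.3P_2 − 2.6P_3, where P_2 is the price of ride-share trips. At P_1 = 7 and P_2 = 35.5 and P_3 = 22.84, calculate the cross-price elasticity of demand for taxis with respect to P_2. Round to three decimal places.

0.091

At P_1 = 7 and P_2 = 35.5 and P_3 = 22.84: Q_1 = 2447.266.
∂Q_1/∂P_2 = 6.3.
ε = (∂Q_1/∂P_2)(P_2/Q_1) = 6.3 × (35.5/2447.266) ≈ 0.091.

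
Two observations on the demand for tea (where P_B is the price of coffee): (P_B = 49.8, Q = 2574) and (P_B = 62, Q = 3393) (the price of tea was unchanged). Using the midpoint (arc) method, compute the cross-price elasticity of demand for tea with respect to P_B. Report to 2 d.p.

ΔQ_A = 3393 − 2574 = 819; ΔP_B = 62 − 49.8 = 12.2.
Midpoints: Q̄_A = 2983.5, P̄_B = 55.90.
ε = (ΔQ_A/Q̄_A)/(ΔP_B/P̄_B) = (819/2983.5)/(12.2/55.90) ≈ 1.26.
ε > 0: tea and coffee are substitutes.

1.26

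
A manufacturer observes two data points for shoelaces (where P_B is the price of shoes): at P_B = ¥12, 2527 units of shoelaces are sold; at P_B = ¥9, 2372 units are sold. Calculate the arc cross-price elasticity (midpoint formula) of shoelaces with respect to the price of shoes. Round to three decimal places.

0.221

ΔQ_A = 2372 − 2527 = -155; ΔP_B = 9 − 12 = -3.
Midpoints: Q̄_A = 2449.5, P̄_B = 10.50.
ε = (ΔQ_A/Q̄_A)/(ΔP_B/P̄_B) = (-155/2449.5)/(-3/10.50) ≈ 0.221.
ε > 0: shoelaces and shoes are substitutes.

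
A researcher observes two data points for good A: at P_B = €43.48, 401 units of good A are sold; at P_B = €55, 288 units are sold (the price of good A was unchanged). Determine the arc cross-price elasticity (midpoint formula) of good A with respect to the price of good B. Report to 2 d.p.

ΔQ_A = 288 − 401 = -113; ΔP_B = 55 − 43.48 = 11.52.
Midpoints: Q̄_A = 344.5, P̄_B = 49.24.
ε = (ΔQ_A/Q̄_A)/(ΔP_B/P̄_B) = (-113/344.5)/(11.52/49.24) ≈ -1.40.

-1.40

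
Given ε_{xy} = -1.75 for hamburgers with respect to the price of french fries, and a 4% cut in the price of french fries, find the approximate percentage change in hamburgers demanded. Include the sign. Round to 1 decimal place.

%ΔQ ≈ ε × %ΔP of french fries = -1.75 × (-4%) = 7.0%.

7.0%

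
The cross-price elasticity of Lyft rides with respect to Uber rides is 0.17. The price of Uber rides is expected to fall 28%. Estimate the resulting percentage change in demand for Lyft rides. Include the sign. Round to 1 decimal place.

%ΔQ ≈ ε × %ΔP of Uber rides = 0.17 × (-28%) = -4.8%.
Demand for Lyft rides falls by about 4.8%.

-4.8%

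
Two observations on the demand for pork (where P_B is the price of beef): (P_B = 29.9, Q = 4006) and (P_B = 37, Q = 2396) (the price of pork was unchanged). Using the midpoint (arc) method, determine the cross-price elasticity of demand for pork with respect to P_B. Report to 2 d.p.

ΔQ_A = 2396 − 4006 = -1610; ΔP_B = 37 − 29.9 = 7.1.
Midpoints: Q̄_A = 3201.0, P̄_B = 33.45.
ε = (ΔQ_A/Q̄_A)/(ΔP_B/P̄_B) = (-1610/3201.0)/(7.1/33.45) ≈ -2.37.
ε < 0: pork and beef are complements.

-2.37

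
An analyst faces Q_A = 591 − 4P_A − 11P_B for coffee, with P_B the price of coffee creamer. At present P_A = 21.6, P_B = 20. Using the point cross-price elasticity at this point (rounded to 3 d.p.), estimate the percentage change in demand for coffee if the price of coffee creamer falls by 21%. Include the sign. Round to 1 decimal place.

16.2%

At P_A = 21.6, P_B = 20: Q_A = 284.6.
∂Q_A/∂P_B = -11.
ε = (∂Q_A/∂P_B)(P_B/Q_A) = -11.0000 × 20/284.6 ≈ -0.773.
%ΔQ_A ≈ ε × %ΔP_B = -0.773 × (-21%) = 16.2%.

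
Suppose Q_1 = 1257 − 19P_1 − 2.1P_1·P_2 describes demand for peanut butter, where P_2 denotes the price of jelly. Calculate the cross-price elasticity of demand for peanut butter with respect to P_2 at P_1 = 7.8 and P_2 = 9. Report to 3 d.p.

-0.153

At P_1 = 7.8 and P_2 = 9: Q_1 = 961.38.
∂Q_1/∂P_2 = -2.1P_1 = -2.1(7.8) = -16.3800.
ε = (∂Q_1/∂P_2)(P_2/Q_1) = -16.3800 × (9/961.38) ≈ -0.153.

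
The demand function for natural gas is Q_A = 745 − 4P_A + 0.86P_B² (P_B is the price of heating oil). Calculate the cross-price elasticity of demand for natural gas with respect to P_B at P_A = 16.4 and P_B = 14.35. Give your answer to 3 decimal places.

At P_A = 16.4 and P_B = 14.35: Q_A = 856.493.
∂Q_A/∂P_B = 1.72P_B = 1.72(14.35) = 24.6820.
ε = (∂Q_A/∂P_B)(P_B/Q_A) = 24.6820 × (14.35/856.493) ≈ 0.414.

0.414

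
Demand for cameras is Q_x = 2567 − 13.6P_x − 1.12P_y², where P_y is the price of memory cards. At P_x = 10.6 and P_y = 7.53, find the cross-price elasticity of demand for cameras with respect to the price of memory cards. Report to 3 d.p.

At P_x = 10.6 and P_y = 7.53: Q_x = 2359.335.
∂Q_x/∂P_y = -2.24P_y = -2.24(7.53) = -16.8672.
ε = (∂Q_x/∂P_y)(P_y/Q_x) = -16.8672 × (7.53/2359.335) ≈ -0.054.

-0.054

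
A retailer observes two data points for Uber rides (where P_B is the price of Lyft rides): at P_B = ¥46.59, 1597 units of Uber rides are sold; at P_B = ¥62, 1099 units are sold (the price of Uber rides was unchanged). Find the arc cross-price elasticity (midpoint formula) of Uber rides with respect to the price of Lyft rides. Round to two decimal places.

ΔQ_A = 1099 − 1597 = -498; ΔP_B = 62 − 46.59 = 15.41.
Midpoints: Q̄_A = 1348.0, P̄_B = 54.30.
ε = (ΔQ_A/Q̄_A)/(ΔP_B/P̄_B) = (-498/1348.0)/(15.41/54.30) ≈ -1.30.

-1.30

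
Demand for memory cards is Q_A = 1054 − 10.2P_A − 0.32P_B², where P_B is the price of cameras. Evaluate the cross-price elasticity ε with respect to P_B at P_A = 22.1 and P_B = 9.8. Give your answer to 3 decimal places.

At P_A = 22.1 and P_B = 9.8: Q_A = 797.847.
∂Q_A/∂P_B = -0.64P_B = -0.64(9.8) = -6.2720.
ε = (∂Q_A/∂P_B)(P_B/Q_A) = -6.2720 × (9.8/797.847) ≈ -0.077.
ε < 0: complements.

-0.077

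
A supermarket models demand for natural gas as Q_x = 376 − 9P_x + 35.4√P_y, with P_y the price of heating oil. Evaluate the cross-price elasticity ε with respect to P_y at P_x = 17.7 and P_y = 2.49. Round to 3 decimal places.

0.102

At P_x = 17.7 and P_y = 2.49: Q_x = 272.560.
∂Q_x/∂P_y = 35.4/(2√P_y) = 35.4/(2√2.49) = 11.2169.
ε = (∂Q_x/∂P_y)(P_y/Q_x) = 11.2169 × (2.49/272.560) ≈ 0.102.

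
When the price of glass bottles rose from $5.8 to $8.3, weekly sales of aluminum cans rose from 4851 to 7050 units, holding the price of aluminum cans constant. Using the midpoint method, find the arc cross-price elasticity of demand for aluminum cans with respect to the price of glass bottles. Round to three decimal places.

1.042

ΔQ_A = 7050 − 4851 = 2199; ΔP_B = 8.3 − 5.8 = 2.5.
Midpoints: Q̄_A = 5950.5, P̄_B = 7.05.
ε = (ΔQ_A/Q̄_A)/(ΔP_B/P̄_B) = (2199/5950.5)/(2.5/7.05) ≈ 1.042.
ε > 0: aluminum cans and glass bottles are substitutes.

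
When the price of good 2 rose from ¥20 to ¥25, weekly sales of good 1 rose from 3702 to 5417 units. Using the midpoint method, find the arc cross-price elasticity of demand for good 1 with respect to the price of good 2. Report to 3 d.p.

1.693

ΔQ_1 = 5417 − 3702 = 1715; ΔP_2 = 25 − 20 = 5.
Midpoints: Q̄_1 = 4559.5, P̄_2 = 22.50.
ε = (ΔQ_1/Q̄_1)/(ΔP_2/P̄_2) = (1715/4559.5)/(5/22.50) ≈ 1.693.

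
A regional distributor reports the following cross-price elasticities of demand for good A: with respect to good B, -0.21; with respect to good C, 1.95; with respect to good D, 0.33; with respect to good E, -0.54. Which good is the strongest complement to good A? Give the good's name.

Complements have ε < 0. The most negative value is -0.54 (good E).

good E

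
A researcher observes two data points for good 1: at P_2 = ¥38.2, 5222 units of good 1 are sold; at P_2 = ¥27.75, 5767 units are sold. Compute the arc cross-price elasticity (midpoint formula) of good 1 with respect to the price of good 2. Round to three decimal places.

ΔQ_1 = 5767 − 5222 = 545; ΔP_2 = 27.75 − 38.2 = -10.45.
Midpoints: Q̄_1 = 5494.5, P̄_2 = 32.98.
ε = (ΔQ_1/Q̄_1)/(ΔP_2/P̄_2) = (545/5494.5)/(-10.45/32.98) ≈ -0.313.
ε < 0: good 1 and good 2 are complements.

-0.313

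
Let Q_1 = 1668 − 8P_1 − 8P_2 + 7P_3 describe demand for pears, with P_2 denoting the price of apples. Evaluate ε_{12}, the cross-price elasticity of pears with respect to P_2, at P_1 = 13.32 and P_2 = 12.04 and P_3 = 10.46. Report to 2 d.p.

-0.06

At P_1 = 13.32 and P_2 = 12.04 and P_3 = 10.46: Q_1 = 1538.34.
∂Q_1/∂P_2 = -8.
ε = (∂Q_1/∂P_2)(P_2/Q_1) = -8 × (12.04/1538.34) ≈ -0.06.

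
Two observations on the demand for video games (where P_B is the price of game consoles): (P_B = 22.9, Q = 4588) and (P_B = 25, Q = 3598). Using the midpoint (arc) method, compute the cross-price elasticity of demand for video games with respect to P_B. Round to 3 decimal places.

ΔQ_A = 3598 − 4588 = -990; ΔP_B = 25 − 22.9 = 2.1.
Midpoints: Q̄_A = 4093.0, P̄_B = 23.95.
ε = (ΔQ_A/Q̄_A)/(ΔP_B/P̄_B) = (-990/4093.0)/(2.1/23.95) ≈ -2.759.

-2.759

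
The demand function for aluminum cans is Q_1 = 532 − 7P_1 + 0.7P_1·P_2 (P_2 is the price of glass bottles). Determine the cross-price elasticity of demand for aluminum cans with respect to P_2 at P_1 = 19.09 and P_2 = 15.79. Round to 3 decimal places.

0.346

At P_1 = 19.09 and P_2 = 15.79: Q_1 = 609.372.
∂Q_1/∂P_2 = 0.7P_1 = 0.7(19.09) = 13.3630.
ε = (∂Q_1/∂P_2)(P_2/Q_1) = 13.3630 × (15.79/609.372) ≈ 0.346.
ε > 0: substitutes.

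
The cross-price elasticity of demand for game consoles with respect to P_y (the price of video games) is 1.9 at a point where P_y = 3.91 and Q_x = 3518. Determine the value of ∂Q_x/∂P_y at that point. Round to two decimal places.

ε = (∂Q_x/∂P_y)·(P_y/Q_x) ⇒ ∂Q_x/∂P_y = ε·Q_x/P_y = 1.9 × 3518/3.91 ≈ 1709.51.

1709.51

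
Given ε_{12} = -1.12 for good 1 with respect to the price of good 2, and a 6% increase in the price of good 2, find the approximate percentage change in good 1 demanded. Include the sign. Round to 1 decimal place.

-6.7%

%ΔQ ≈ ε × %ΔP of good 2 = -1.12 × (6%) = -6.7%.
Demand for good 1 falls by about 6.7%.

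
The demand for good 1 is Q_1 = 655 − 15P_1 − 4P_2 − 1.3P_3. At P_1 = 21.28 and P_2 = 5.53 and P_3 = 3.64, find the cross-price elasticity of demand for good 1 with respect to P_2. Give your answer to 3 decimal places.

-0.072

At P_1 = 21.28 and P_2 = 5.53 and P_3 = 3.64: Q_1 = 308.948.
∂Q_1/∂P_2 = -4.
ε = (∂Q_1/∂P_2)(P_2/Q_1) = -4 × (5.53/308.948) ≈ -0.072.
Since ε < 0, good 1 and good 2 are complements.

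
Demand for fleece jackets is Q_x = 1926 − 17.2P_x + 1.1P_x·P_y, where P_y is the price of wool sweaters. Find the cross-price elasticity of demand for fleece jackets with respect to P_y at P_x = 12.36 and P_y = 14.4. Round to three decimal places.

At P_x = 12.36 and P_y = 14.4: Q_x = 1909.190.
∂Q_x/∂P_y = 1.1P_x = 1.1(12.36) = 13.5960.
ε = (∂Q_x/∂P_y)(P_y/Q_x) = 13.5960 × (14.4/1909.190) ≈ 0.103.

0.103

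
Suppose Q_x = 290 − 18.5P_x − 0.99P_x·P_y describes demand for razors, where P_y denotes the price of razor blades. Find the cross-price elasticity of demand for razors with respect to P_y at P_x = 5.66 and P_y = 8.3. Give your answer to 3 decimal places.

At P_x = 5.66 and P_y = 8.3: Q_x = 138.782.
∂Q_x/∂P_y = -0.99P_x = -0.99(5.66) = -5.6034.
ε = (∂Q_x/∂P_y)(P_y/Q_x) = -5.6034 × (8.3/138.782) ≈ -0.335.

-0.335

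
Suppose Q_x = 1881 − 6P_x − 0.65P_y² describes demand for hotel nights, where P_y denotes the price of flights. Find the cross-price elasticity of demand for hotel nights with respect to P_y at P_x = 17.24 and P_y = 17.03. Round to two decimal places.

-0.24

At P_x = 17.24 and P_y = 17.03: Q_x = 1589.046.
∂Q_x/∂P_y = -1.3P_y = -1.3(17.03) = -22.1390.
ε = (∂Q_x/∂P_y)(P_y/Q_x) = -22.1390 × (17.03/1589.046) ≈ -0.24.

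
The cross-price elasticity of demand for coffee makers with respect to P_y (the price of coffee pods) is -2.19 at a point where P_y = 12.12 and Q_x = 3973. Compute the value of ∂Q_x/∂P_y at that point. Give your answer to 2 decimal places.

-717.89

ε = (∂Q_x/∂P_y)·(P_y/Q_x) ⇒ ∂Q_x/∂P_y = ε·Q_x/P_y = -2.19 × 3973/12.12 ≈ -717.89.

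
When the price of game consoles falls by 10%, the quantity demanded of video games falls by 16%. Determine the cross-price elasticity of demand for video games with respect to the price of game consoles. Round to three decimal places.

1.600

ε = (%ΔQ of video games) / (%ΔP of game consoles) = (-16%) / (-10%) ≈ 1.600.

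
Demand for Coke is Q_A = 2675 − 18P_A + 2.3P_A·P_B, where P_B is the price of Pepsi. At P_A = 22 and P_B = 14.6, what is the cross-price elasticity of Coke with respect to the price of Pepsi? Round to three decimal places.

0.245

At P_A = 22 and P_B = 14.6: Q_A = 3017.76.
∂Q_A/∂P_B = 2.3P_A = 2.3(22) = 50.6000.
ε = (∂Q_A/∂P_B)(P_B/Q_A) = 50.6000 × (14.6/3017.76) ≈ 0.245.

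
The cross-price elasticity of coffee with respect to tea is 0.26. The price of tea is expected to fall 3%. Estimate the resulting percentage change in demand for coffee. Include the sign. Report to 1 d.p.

-0.8%

%ΔQ ≈ ε × %ΔP of tea = 0.26 × (-3%) = -0.8%.
Demand for coffee falls by about 0.8%.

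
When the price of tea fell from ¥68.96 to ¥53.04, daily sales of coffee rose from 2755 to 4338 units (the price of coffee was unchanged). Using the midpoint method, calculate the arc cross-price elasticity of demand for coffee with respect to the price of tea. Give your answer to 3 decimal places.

-1.710

ΔQ_A = 4338 − 2755 = 1583; ΔP_B = 53.04 − 68.96 = -15.92.
Midpoints: Q̄_A = 3546.5, P̄_B = 61.00.
ε = (ΔQ_A/Q̄_A)/(ΔP_B/P̄_B) = (1583/3546.5)/(-15.92/61.00) ≈ -1.710.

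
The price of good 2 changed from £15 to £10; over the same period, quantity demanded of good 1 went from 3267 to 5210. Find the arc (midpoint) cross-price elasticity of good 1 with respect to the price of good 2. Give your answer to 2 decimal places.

-1.15

ΔQ_1 = 5210 − 3267 = 1943; ΔP_2 = 10 − 15 = -5.
Midpoints: Q̄_1 = 4238.5, P̄_2 = 12.50.
ε = (ΔQ_1/Q̄_1)/(ΔP_2/P̄_2) = (1943/4238.5)/(-5/12.50) ≈ -1.15.
ε < 0: good 1 and good 2 are complements.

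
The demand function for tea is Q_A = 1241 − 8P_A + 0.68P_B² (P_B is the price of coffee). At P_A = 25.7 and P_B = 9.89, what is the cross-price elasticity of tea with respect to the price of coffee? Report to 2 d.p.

At P_A = 25.7 and P_B = 9.89: Q_A = 1101.912.
∂Q_A/∂P_B = 1.36P_B = 1.36(9.89) = 13.4504.
ε = (∂Q_A/∂P_B)(P_B/Q_A) = 13.4504 × (9.89/1101.912) ≈ 0.12.
ε > 0: substitutes.

0.12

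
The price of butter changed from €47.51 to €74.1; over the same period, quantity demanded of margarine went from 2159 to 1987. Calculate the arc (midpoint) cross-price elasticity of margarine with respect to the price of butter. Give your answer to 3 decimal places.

ΔQ_A = 1987 − 2159 = -172; ΔP_B = 74.1 − 47.51 = 26.59.
Midpoints: Q̄_A = 2073.0, P̄_B = 60.80.
ε = (ΔQ_A/Q̄_A)/(ΔP_B/P̄_B) = (-172/2073.0)/(26.59/60.80) ≈ -0.190.
ε < 0: margarine and butter are complements.

-0.190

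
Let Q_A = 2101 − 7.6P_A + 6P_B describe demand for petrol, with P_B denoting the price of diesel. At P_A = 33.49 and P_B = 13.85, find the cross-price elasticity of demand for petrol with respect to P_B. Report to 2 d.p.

0.04

At P_A = 33.49 and P_B = 13.85: Q_A = 1929.576.
∂Q_A/∂P_B = 6.
ε = (∂Q_A/∂P_B)(P_B/Q_A) = 6 × (13.85/1929.576) ≈ 0.04.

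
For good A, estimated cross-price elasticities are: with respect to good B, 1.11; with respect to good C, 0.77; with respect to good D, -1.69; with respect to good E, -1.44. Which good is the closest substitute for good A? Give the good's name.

Substitutes have ε > 0. Among the positive values, 1.11 (good B) is largest.

good B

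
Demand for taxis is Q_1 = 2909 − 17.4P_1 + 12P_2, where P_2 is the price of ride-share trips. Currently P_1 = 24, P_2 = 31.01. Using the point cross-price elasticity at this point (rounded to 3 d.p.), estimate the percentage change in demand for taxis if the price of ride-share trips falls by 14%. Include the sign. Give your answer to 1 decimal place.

-1.8%

At P_1 = 24, P_2 = 31.01: Q_1 = 2863.52.
∂Q_1/∂P_2 = 12.
ε = (∂Q_1/∂P_2)(P_2/Q_1) = 12.0000 × 31.01/2863.52 ≈ 0.130.
%ΔQ_1 ≈ ε × %ΔP_2 = 0.130 × (-14%) = -1.8%.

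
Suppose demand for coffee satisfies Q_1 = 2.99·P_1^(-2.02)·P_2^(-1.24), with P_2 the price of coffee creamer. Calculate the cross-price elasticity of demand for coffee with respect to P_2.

In a log-linear (constant-elasticity) demand function, the coefficient on the exponent of P_2 is the cross-price elasticity.
ε = -1.24. Negative, so coffee and coffee creamer are complements.

-1.24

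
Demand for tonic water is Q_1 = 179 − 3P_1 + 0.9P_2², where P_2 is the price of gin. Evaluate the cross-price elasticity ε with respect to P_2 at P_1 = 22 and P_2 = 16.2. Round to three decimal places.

At P_1 = 22 and P_2 = 16.2: Q_1 = 349.196.
∂Q_1/∂P_2 = 1.8P_2 = 1.8(16.2) = 29.1600.
ε = (∂Q_1/∂P_2)(P_2/Q_1) = 29.1600 × (16.2/349.196) ≈ 1.353.
ε > 0: substitutes.

1.353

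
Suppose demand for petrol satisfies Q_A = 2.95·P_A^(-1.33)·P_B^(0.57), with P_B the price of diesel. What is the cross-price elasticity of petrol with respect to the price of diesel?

In a log-linear (constant-elasticity) demand function, the coefficient on the exponent of P_B is the cross-price elasticity.
ε = 0.57. Positive, so petrol and diesel are substitutes.

0.57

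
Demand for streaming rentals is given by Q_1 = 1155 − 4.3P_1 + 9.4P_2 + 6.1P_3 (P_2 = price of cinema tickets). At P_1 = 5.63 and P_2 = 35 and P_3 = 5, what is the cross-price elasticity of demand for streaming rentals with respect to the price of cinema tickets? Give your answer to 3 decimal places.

0.221

At P_1 = 5.63 and P_2 = 35 and P_3 = 5: Q_1 = 1490.291.
∂Q_1/∂P_2 = 9.4.
ε = (∂Q_1/∂P_2)(P_2/Q_1) = 9.4 × (35/1490.291) ≈ 0.221.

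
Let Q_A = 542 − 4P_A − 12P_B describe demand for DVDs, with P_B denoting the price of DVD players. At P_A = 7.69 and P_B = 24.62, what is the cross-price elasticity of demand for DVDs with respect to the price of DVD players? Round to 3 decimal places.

-1.369

At P_A = 7.69 and P_B = 24.62: Q_A = 215.8.
∂Q_A/∂P_B = -12.
ε = (∂Q_A/∂P_B)(P_B/Q_A) = -12 × (24.62/215.8) ≈ -1.369.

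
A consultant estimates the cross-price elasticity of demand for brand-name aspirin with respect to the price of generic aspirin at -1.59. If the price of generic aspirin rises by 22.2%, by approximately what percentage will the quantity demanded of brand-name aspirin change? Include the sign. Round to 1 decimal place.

-35.3%

%ΔQ ≈ ε × %ΔP of generic aspirin = -1.59 × (22.2%) = -35.3%.
Demand for brand-name aspirin falls by about 35.3%.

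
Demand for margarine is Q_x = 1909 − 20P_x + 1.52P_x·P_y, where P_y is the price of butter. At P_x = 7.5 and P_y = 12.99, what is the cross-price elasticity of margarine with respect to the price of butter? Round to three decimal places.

At P_x = 7.5 and P_y = 12.99: Q_x = 1907.086.
∂Q_x/∂P_y = 1.52P_x = 1.52(7.5) = 11.4000.
ε = (∂Q_x/∂P_y)(P_y/Q_x) = 11.4000 × (12.99/1907.086) ≈ 0.078.
ε > 0: substitutes.

0.078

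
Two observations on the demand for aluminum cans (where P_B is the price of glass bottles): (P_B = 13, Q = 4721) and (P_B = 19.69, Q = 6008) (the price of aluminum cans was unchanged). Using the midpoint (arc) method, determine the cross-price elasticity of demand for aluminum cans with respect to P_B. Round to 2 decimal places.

ΔQ_A = 6008 − 4721 = 1287; ΔP_B = 19.69 − 13 = 6.69.
Midpoints: Q̄_A = 5364.5, P̄_B = 16.34.
ε = (ΔQ_A/Q̄_A)/(ΔP_B/P̄_B) = (1287/5364.5)/(6.69/16.34) ≈ 0.59.

0.59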